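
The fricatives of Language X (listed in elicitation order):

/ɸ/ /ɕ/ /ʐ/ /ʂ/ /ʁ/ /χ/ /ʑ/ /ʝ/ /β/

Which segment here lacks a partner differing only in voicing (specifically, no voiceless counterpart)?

Bilabial: /ɸ/ ~ /β/
Retroflex: /ʂ/ ~ /ʐ/
Alveolo-palatal: /ɕ/ ~ /ʑ/
Uvular: /χ/ ~ /ʁ/
Palatal: only /ʝ/ (voiced); no voiceless partner.
So /ʝ/ is the unpaired segment.

/ʝ/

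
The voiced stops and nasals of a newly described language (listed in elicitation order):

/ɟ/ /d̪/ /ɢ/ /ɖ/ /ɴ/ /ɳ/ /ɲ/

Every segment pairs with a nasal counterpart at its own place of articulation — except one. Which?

Retroflex: /ɖ/ ~ /ɳ/
Palatal: /ɟ/ ~ /ɲ/
Uvular: /ɢ/ ~ /ɴ/
Dental: only /d̪/ (oral stop); no nasal partner.
So /d̪/ is the unpaired segment.

/d̪/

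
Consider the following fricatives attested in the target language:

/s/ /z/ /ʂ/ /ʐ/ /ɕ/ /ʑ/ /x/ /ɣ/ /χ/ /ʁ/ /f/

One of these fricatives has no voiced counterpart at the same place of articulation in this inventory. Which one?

Alveolar: /s/ ~ /z/
Retroflex: /ʂ/ ~ /ʐ/
Alveolo-palatal: /ɕ/ ~ /ʑ/
Velar: /x/ ~ /ɣ/
Uvular: /χ/ ~ /ʁ/
Labiodental: only /f/ (voiceless); no voiced partner.
So /f/ is the unpaired segment.

/f/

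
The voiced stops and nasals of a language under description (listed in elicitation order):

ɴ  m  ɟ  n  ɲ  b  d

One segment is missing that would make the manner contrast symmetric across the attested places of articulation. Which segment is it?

/ɢ/

place of articulation  oral stop  nasal   
bilabial          b         m       
alveolar          d         n       
palatal           ɟ         ɲ       
uvular            —         ɴ       
The uvular row has no oral stop member, so the gap is the uvular oral stop /ɢ/.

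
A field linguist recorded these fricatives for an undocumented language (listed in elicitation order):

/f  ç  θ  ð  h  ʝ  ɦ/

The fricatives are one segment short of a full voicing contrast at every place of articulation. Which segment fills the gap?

place of articulation  voiceless  voiced  
labiodental       f         —       
dental            θ         ð       
palatal           ç         ʝ       
glottal           h         ɦ       
The labiodental row has no voiced member, so the gap is the voiced labiodental fricative /v/.

/v/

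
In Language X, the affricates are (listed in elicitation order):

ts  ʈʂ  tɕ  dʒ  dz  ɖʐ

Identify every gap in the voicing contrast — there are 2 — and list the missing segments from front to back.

/tʃ/, /dʑ/

place of articulation  voiceless  voiced  
alveolar          ts        dz      
postalveolar      —         dʒ      
retroflex         ʈʂ        ɖʐ      
alveolo-palatal   tɕ        —       
Gaps, from front to back: postalveolar lacks voiceless (/tʃ/); alveolo-palatal lacks voiced (/dʑ/).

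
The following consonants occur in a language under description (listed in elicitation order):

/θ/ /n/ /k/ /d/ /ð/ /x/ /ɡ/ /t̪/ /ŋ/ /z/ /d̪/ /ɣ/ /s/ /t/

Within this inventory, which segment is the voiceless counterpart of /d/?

/t/

/d/ is a voiced alveolar stop.
The voiceless counterpart is a voiceless alveolar stop — in this inventory, /t/.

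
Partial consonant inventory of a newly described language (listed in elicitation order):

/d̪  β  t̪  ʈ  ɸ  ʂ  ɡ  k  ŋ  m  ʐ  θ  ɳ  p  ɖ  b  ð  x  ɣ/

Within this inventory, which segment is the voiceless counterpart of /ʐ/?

/ʐ/ is a voiced retroflex fricative.
The voiceless counterpart is a voiceless retroflex fricative — in this inventory, /ʂ/.

/ʂ/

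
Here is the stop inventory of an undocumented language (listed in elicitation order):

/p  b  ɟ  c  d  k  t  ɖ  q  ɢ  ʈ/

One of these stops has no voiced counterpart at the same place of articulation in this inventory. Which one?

Bilabial: /p/ ~ /b/
Alveolar: /t/ ~ /d/
Retroflex: /ʈ/ ~ /ɖ/
Palatal: /c/ ~ /ɟ/
Uvular: /q/ ~ /ɢ/
Velar: only /k/ (voiceless); no voiced partner.
So /k/ is the unpaired segment.

/k/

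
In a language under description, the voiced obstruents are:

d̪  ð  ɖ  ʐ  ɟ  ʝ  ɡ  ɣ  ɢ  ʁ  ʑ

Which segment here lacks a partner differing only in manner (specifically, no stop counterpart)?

/ʑ/

Dental: /d̪/ ~ /ð/
Retroflex: /ɖ/ ~ /ʐ/
Palatal: /ɟ/ ~ /ʝ/
Velar: /ɡ/ ~ /ɣ/
Uvular: /ɢ/ ~ /ʁ/
Alveolo-palatal: only /ʑ/ (fricative); no stop partner.
So /ʑ/ is the unpaired segment.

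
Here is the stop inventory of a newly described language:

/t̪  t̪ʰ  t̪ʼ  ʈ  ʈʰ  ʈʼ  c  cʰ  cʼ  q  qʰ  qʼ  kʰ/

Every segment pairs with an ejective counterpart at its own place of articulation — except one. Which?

/kʰ/

Dental: /t̪/ ~ /t̪ʰ/ ~ /t̪ʼ/
Retroflex: /ʈ/ ~ /ʈʰ/ ~ /ʈʼ/
Palatal: /c/ ~ /cʰ/ ~ /cʼ/
Uvular: /q/ ~ /qʰ/ ~ /qʼ/
Velar: only /kʰ/ (aspirated); no ejective partner.
So /kʰ/ is the unpaired segment.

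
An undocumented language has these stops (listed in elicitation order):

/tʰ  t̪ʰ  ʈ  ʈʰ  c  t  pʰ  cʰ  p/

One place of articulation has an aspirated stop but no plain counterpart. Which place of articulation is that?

dental

bilabial: plain /p/, aspirated /pʰ/.
dental: plain —, aspirated /t̪ʰ/.
alveolar: plain /t/, aspirated /tʰ/.
retroflex: plain /ʈ/, aspirated /ʈʰ/.
palatal: plain /c/, aspirated /cʰ/.
Every place of articulation has a plain member except dental, where /t̪/ would be expected.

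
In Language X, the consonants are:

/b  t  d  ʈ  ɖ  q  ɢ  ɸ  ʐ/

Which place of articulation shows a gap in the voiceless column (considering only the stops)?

bilabial

place of articulation  voiceless  voiced  
bilabial          —         b       
alveolar          t         d       
retroflex         ʈ         ɖ       
uvular            q         ɢ       
Every place of articulation has a voiceless member except bilabial, where /p/ would be expected.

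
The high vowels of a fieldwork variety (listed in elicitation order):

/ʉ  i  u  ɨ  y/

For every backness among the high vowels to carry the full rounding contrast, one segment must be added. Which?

/ɯ/

Unrounded: /i/ (front), /ɨ/ (central).
Rounded: /y/ (front), /ʉ/ (central), /u/ (back).
The back row has no unrounded member, so the gap is the back unrounded vowel /ɯ/.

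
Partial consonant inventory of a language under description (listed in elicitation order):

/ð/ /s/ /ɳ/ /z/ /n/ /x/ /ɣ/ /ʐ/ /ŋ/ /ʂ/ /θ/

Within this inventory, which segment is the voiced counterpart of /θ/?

/θ/ is a voiceless dental fricative.
The voiced counterpart is a voiced dental fricative — in this inventory, /ð/.

/ð/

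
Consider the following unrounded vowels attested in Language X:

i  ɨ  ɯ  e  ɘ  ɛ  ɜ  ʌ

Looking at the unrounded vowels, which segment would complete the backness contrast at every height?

/ɤ/

Front: /i/ (high), /e/ (high-mid), /ɛ/ (low-mid).
Central: /ɨ/ (high), /ɘ/ (high-mid), /ɜ/ (low-mid).
Back: /ɯ/ (high), /ʌ/ (low-mid).
The high-mid row has no back member, so the gap is the high-mid back unrounded vowel /ɤ/.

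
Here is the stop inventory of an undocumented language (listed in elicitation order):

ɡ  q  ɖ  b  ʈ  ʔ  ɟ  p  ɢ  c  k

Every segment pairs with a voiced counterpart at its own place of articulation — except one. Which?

/ʔ/

Bilabial: /p/ ~ /b/
Retroflex: /ʈ/ ~ /ɖ/
Palatal: /c/ ~ /ɟ/
Velar: /k/ ~ /ɡ/
Uvular: /q/ ~ /ɢ/
Glottal: only /ʔ/ (voiceless); no voiced partner.
So /ʔ/ is the unpaired segment.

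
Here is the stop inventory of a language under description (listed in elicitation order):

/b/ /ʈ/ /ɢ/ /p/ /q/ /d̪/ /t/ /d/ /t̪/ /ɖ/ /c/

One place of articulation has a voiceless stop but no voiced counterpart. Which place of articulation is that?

bilabial: voiceless /p/, voiced /b/.
dental: voiceless /t̪/, voiced /d̪/.
alveolar: voiceless /t/, voiced /d/.
retroflex: voiceless /ʈ/, voiced /ɖ/.
palatal: voiceless /c/, voiced —.
uvular: voiceless /q/, voiced /ɢ/.
Every place of articulation has a voiced member except palatal, where /ɟ/ would be expected.

palatal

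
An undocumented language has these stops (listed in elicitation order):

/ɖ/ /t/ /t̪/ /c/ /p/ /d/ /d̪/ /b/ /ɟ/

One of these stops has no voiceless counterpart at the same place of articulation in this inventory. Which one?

Bilabial: /p/ ~ /b/
Dental: /t̪/ ~ /d̪/
Alveolar: /t/ ~ /d/
Palatal: /c/ ~ /ɟ/
Retroflex: only /ɖ/ (voiced); no voiceless partner.
So /ɖ/ is the unpaired segment.

/ɖ/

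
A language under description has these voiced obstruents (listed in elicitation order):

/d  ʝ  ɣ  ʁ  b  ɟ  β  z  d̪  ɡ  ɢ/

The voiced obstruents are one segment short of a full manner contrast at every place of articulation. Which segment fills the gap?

/ð/

Stop: /b/ (bilabial), /d̪/ (dental), /d/ (alveolar), /ɟ/ (palatal), /ɡ/ (velar), /ɢ/ (uvular).
Fricative: /β/ (bilabial), /z/ (alveolar), /ʝ/ (palatal), /ɣ/ (velar), /ʁ/ (uvular).
The dental row has no fricative member, so the gap is the dental fricative /ð/.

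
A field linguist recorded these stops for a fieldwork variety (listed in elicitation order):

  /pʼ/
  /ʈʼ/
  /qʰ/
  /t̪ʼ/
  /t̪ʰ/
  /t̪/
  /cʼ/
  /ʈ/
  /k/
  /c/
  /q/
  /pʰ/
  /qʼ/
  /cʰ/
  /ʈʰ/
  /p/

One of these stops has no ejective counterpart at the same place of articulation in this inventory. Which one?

Bilabial: /p/ ~ /pʰ/ ~ /pʼ/
Dental: /t̪/ ~ /t̪ʰ/ ~ /t̪ʼ/
Retroflex: /ʈ/ ~ /ʈʰ/ ~ /ʈʼ/
Palatal: /c/ ~ /cʰ/ ~ /cʼ/
Uvular: /q/ ~ /qʰ/ ~ /qʼ/
Velar: only /k/ (plain); no ejective partner.
So /k/ is the unpaired segment.

/k/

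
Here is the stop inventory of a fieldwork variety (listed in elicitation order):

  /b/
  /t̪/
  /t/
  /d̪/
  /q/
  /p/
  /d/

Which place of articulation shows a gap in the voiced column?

uvular

bilabial: voiceless /p/, voiced /b/.
dental: voiceless /t̪/, voiced /d̪/.
alveolar: voiceless /t/, voiced /d/.
uvular: voiceless /q/, voiced —.
Every place of articulation has a voiced member except uvular, where /ɢ/ would be expected.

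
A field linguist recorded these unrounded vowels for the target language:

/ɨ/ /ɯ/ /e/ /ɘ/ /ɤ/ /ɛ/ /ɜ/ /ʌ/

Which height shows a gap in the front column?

height            front     central   back    
high              —         ɨ         ɯ       
high-mid          e         ɘ         ɤ       
low-mid           ɛ         ɜ         ʌ       
Every height has a front member except high, where /i/ would be expected.

high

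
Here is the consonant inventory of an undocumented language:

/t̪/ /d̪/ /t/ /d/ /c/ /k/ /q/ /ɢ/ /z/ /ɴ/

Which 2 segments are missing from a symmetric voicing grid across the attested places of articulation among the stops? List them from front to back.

place of articulation  voiceless  voiced  
dental            t̪        d̪      
alveolar          t         d       
palatal           c         —       
velar             k         —       
uvular            q         ɢ       
Gaps, from front to back: palatal lacks voiced (/ɟ/); velar lacks voiced (/ɡ/).

/ɟ/, /ɡ/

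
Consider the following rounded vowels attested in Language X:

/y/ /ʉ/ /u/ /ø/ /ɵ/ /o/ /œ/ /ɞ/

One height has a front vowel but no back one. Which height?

high: front /y/, central /ʉ/, back /u/.
high-mid: front /ø/, central /ɵ/, back /o/.
low-mid: front /œ/, central /ɞ/, back —.
Every height has a back member except low-mid, where /ɔ/ would be expected.

low-mid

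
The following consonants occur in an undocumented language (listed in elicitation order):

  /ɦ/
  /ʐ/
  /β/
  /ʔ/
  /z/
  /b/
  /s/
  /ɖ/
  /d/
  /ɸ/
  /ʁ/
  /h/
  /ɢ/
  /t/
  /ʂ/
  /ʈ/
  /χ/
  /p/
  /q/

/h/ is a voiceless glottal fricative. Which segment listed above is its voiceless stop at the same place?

/ʔ/

The voiceless stop at the same place is a voiceless glottal stop — in this inventory, /ʔ/.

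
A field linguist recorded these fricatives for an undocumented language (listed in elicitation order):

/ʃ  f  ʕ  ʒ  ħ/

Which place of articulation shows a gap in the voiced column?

labiodental

place of articulation  voiceless  voiced  
labiodental       f         —       
postalveolar      ʃ         ʒ       
pharyngeal        ħ         ʕ       
Every place of articulation has a voiced member except labiodental, where /v/ would be expected.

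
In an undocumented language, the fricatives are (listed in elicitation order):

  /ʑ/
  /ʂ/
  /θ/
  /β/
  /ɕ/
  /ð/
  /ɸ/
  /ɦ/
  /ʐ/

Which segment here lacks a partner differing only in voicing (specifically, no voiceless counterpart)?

Bilabial: /ɸ/ ~ /β/
Dental: /θ/ ~ /ð/
Retroflex: /ʂ/ ~ /ʐ/
Alveolo-palatal: /ɕ/ ~ /ʑ/
Glottal: only /ɦ/ (voiced); no voiceless partner.
So /ɦ/ is the unpaired segment.

/ɦ/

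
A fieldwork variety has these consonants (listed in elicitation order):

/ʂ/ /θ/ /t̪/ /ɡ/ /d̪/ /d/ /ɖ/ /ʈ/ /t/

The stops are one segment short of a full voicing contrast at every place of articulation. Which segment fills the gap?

place of articulation  voiceless  voiced  
dental            t̪        d̪      
alveolar          t         d       
retroflex         ʈ         ɖ       
velar             —         ɡ       
The velar row has no voiceless member, so the gap is the voiceless velar stop /k/.

/k/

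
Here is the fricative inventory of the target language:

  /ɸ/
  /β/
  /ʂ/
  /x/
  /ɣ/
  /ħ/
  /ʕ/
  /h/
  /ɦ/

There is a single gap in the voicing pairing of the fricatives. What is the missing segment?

/ʐ/

bilabial: voiceless /ɸ/, voiced /β/.
retroflex: voiceless /ʂ/, voiced —.
velar: voiceless /x/, voiced /ɣ/.
pharyngeal: voiceless /ħ/, voiced /ʕ/.
glottal: voiceless /h/, voiced /ɦ/.
The retroflex row has no voiced member, so the gap is the voiced retroflex fricative /ʐ/.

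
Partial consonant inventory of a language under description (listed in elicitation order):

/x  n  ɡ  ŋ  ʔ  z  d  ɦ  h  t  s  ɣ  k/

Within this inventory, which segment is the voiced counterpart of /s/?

/z/

/s/ is a voiceless alveolar fricative.
The voiced counterpart is a voiced alveolar fricative — in this inventory, /z/.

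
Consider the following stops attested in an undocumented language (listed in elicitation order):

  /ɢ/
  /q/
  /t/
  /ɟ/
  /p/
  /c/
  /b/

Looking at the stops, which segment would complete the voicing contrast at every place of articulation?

Voiceless: /p/ (bilabial), /t/ (alveolar), /c/ (palatal), /q/ (uvular).
Voiced: /b/ (bilabial), /ɟ/ (palatal), /ɢ/ (uvular).
The alveolar row has no voiced member, so the gap is the voiced alveolar stop /d/.

/d/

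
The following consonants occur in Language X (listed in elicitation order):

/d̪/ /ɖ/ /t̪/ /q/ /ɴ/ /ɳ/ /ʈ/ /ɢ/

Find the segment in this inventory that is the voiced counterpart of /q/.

/ɢ/

/q/ is a voiceless uvular stop.
The voiced counterpart is a voiced uvular stop — in this inventory, /ɢ/.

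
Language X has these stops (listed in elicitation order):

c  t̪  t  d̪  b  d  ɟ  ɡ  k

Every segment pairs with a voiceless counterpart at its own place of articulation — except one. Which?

/b/

Dental: /t̪/ ~ /d̪/
Alveolar: /t/ ~ /d/
Palatal: /c/ ~ /ɟ/
Velar: /k/ ~ /ɡ/
Bilabial: only /b/ (voiced); no voiceless partner.
So /b/ is the unpaired segment.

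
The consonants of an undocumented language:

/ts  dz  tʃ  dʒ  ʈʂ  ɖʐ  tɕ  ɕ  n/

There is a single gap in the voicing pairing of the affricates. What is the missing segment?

place of articulation  voiceless  voiced  
alveolar          ts        dz      
postalveolar      tʃ        dʒ      
retroflex         ʈʂ        ɖʐ      
alveolo-palatal   tɕ        —       
The alveolo-palatal row has no voiced member, so the gap is the voiced alveolo-palatal affricate /dʑ/.

/dʑ/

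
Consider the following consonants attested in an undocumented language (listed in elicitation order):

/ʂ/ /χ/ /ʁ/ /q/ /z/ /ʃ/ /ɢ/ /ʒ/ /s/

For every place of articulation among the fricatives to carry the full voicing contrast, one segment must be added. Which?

/ʐ/

alveolar: voiceless /s/, voiced /z/.
postalveolar: voiceless /ʃ/, voiced /ʒ/.
retroflex: voiceless /ʂ/, voiced —.
uvular: voiceless /χ/, voiced /ʁ/.
The retroflex row has no voiced member, so the gap is the voiced retroflex fricative /ʐ/.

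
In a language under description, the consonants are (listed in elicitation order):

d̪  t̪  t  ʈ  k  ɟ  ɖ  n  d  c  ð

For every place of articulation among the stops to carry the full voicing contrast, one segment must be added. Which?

/ɡ/

Voiceless: /t̪/ (dental), /t/ (alveolar), /ʈ/ (retroflex), /c/ (palatal), /k/ (velar).
Voiced: /d̪/ (dental), /d/ (alveolar), /ɖ/ (retroflex), /ɟ/ (palatal).
The velar row has no voiced member, so the gap is the voiced velar stop /ɡ/.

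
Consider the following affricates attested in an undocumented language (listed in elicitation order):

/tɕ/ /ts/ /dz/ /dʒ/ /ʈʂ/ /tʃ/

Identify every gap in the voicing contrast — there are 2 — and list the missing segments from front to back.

place of articulation  voiceless  voiced  
alveolar          ts        dz      
postalveolar      tʃ        dʒ      
retroflex         ʈʂ        —       
alveolo-palatal   tɕ        —       
Gaps, from front to back: retroflex lacks voiced (/ɖʐ/); alveolo-palatal lacks voiced (/dʑ/).

/ɖʐ/, /dʑ/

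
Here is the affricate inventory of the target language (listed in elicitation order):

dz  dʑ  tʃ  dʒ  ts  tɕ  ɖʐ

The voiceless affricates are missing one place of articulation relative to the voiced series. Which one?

retroflex

place of articulation  voiceless  voiced  
alveolar          ts        dz      
postalveolar      tʃ        dʒ      
retroflex         —         ɖʐ      
alveolo-palatal   tɕ        dʑ      
Every place of articulation has a voiceless member except retroflex, where /ʈʂ/ would be expected.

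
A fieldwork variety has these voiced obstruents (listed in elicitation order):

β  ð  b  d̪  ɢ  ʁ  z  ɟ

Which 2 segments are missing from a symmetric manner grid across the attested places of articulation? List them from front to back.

place of articulation  stop      fricative
bilabial          b         β       
dental            d̪        ð       
alveolar          —         z       
palatal           ɟ         —       
uvular            ɢ         ʁ       
Gaps, from front to back: alveolar lacks stop (/d/); palatal lacks fricative (/ʝ/).

/d/, /ʝ/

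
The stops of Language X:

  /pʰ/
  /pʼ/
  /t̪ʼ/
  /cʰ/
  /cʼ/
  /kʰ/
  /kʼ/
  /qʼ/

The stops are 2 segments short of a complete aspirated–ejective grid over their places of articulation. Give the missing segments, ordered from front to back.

/t̪ʰ/, /qʰ/

place of articulation  aspirated  ejective
bilabial          pʰ        pʼ      
dental            —         t̪ʼ     
palatal           cʰ        cʼ      
velar             kʰ        kʼ      
uvular            —         qʼ      
Gaps, from front to back: dental lacks aspirated (/t̪ʰ/); uvular lacks aspirated (/qʰ/).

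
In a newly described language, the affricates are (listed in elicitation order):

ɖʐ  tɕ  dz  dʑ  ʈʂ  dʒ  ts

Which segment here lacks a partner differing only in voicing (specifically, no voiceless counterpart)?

Alveolar: /ts/ ~ /dz/
Retroflex: /ʈʂ/ ~ /ɖʐ/
Alveolo-palatal: /tɕ/ ~ /dʑ/
Postalveolar: only /dʒ/ (voiced); no voiceless partner.
So /dʒ/ is the unpaired segment.

/dʒ/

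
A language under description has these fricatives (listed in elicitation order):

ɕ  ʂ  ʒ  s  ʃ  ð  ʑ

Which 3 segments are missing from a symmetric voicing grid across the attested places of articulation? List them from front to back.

/θ/, /z/, /ʐ/

place of articulation  voiceless  voiced  
dental            —         ð       
alveolar          s         —       
postalveolar      ʃ         ʒ       
retroflex         ʂ         —       
alveolo-palatal   ɕ         ʑ       
Gaps, from front to back: dental lacks voiceless (/θ/); alveolar lacks voiced (/z/); retroflex lacks voiced (/ʐ/).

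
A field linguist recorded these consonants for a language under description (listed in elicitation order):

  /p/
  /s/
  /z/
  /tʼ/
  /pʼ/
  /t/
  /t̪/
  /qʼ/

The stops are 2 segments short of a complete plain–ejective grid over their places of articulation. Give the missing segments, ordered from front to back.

/t̪ʼ/, /q/

place of articulation  plain     ejective
bilabial          p         pʼ      
dental            t̪        —       
alveolar          t         tʼ      
uvular            —         qʼ      
Gaps, from front to back: dental lacks ejective (/t̪ʼ/); uvular lacks plain (/q/).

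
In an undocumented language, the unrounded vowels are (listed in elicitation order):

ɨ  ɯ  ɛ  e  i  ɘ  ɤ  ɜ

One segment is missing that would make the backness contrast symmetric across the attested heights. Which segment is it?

Front: /i/ (high), /e/ (high-mid), /ɛ/ (low-mid).
Central: /ɨ/ (high), /ɘ/ (high-mid), /ɜ/ (low-mid).
Back: /ɯ/ (high), /ɤ/ (high-mid).
The low-mid row has no back member, so the gap is the low-mid back unrounded vowel /ʌ/.

/ʌ/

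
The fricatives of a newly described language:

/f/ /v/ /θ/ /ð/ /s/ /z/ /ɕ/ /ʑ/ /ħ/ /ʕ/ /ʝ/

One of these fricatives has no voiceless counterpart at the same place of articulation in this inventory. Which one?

/ʝ/

Labiodental: /f/ ~ /v/
Dental: /θ/ ~ /ð/
Alveolar: /s/ ~ /z/
Alveolo-palatal: /ɕ/ ~ /ʑ/
Pharyngeal: /ħ/ ~ /ʕ/
Palatal: only /ʝ/ (voiced); no voiceless partner.
So /ʝ/ is the unpaired segment.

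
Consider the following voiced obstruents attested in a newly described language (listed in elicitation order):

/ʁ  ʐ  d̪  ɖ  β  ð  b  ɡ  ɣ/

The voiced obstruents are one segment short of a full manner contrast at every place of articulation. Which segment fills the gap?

place of articulation  stop      fricative
bilabial          b         β       
dental            d̪        ð       
retroflex         ɖ         ʐ       
velar             ɡ         ɣ       
uvular            —         ʁ       
The uvular row has no stop member, so the gap is the uvular stop /ɢ/.

/ɢ/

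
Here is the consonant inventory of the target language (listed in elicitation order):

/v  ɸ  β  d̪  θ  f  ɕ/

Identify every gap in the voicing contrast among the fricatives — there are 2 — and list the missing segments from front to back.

place of articulation  voiceless  voiced  
bilabial          ɸ         β       
labiodental       f         v       
dental            θ         —       
alveolo-palatal   ɕ         —       
Gaps, from front to back: dental lacks voiced (/ð/); alveolo-palatal lacks voiced (/ʑ/).

/ð/, /ʑ/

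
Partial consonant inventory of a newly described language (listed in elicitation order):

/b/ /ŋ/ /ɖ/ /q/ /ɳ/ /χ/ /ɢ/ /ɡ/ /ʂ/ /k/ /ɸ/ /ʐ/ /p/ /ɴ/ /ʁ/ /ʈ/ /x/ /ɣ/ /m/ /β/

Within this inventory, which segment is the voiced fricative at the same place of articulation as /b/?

/β/

/b/ is a voiced bilabial stop.
The voiced fricative at the same place is a voiced bilabial fricative — in this inventory, /β/.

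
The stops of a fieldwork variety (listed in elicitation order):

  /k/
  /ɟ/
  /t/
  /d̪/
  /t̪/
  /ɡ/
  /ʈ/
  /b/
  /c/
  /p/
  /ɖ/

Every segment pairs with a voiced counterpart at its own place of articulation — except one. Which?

/t/

Bilabial: /p/ ~ /b/
Dental: /t̪/ ~ /d̪/
Retroflex: /ʈ/ ~ /ɖ/
Palatal: /c/ ~ /ɟ/
Velar: /k/ ~ /ɡ/
Alveolar: only /t/ (voiceless); no voiced partner.
So /t/ is the unpaired segment.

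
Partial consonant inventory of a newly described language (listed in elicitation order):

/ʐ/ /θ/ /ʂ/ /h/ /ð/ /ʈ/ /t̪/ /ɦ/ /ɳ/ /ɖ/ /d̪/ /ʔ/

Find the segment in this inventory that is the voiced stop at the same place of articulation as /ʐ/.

/ɖ/

/ʐ/ is a voiced retroflex fricative.
The voiced stop at the same place is a voiced retroflex stop — in this inventory, /ɖ/.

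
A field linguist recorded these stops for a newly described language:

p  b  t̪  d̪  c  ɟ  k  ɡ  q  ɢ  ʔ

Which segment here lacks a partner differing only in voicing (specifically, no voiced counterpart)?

Bilabial: /p/ ~ /b/
Dental: /t̪/ ~ /d̪/
Palatal: /c/ ~ /ɟ/
Velar: /k/ ~ /ɡ/
Uvular: /q/ ~ /ɢ/
Glottal: only /ʔ/ (voiceless); no voiced partner.
So /ʔ/ is the unpaired segment.

/ʔ/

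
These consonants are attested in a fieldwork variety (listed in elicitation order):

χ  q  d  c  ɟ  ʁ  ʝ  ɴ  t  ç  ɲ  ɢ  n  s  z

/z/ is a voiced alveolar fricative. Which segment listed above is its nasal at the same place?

The nasal at the same place is an alveolar nasal — in this inventory, /n/.

/n/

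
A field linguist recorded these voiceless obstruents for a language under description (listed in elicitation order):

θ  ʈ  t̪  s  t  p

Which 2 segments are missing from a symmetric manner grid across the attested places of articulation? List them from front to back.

/ɸ/, /ʂ/

place of articulation  stop      fricative
bilabial          p         —       
dental            t̪        θ       
alveolar          t         s       
retroflex         ʈ         —       
Gaps, from front to back: bilabial lacks fricative (/ɸ/); retroflex lacks fricative (/ʂ/).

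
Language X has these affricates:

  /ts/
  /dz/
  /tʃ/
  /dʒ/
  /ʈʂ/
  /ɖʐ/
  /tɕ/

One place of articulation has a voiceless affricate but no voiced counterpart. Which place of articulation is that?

alveolo-palatal

place of articulation  voiceless  voiced  
alveolar          ts        dz      
postalveolar      tʃ        dʒ      
retroflex         ʈʂ        ɖʐ      
alveolo-palatal   tɕ        —       
Every place of articulation has a voiced member except alveolo-palatal, where /dʑ/ would be expected.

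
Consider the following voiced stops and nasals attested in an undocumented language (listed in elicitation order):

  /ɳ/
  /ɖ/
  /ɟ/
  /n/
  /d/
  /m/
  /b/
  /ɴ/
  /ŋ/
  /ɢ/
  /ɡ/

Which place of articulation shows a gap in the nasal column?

place of articulation  oral stop  nasal   
bilabial          b         m       
alveolar          d         n       
retroflex         ɖ         ɳ       
palatal           ɟ         —       
velar             ɡ         ŋ       
uvular            ɢ         ɴ       
Every place of articulation has a nasal member except palatal, where /ɲ/ would be expected.

palatal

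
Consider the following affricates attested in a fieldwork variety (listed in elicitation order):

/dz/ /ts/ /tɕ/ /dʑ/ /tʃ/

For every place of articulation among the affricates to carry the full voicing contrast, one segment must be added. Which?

Voiceless: /ts/ (alveolar), /tʃ/ (postalveolar), /tɕ/ (alveolo-palatal).
Voiced: /dz/ (alveolar), /dʑ/ (alveolo-palatal).
The postalveolar row has no voiced member, so the gap is the voiced postalveolar affricate /dʒ/.

/dʒ/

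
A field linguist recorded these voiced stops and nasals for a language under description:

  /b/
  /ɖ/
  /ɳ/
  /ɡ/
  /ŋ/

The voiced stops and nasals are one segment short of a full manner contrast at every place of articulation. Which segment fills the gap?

/m/

place of articulation  oral stop  nasal   
bilabial          b         —       
retroflex         ɖ         ɳ       
velar             ɡ         ŋ       
The bilabial row has no nasal member, so the gap is the bilabial nasal /m/.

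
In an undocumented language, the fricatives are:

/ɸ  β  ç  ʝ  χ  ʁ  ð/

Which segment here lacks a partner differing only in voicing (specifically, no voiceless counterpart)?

/ð/

Bilabial: /ɸ/ ~ /β/
Palatal: /ç/ ~ /ʝ/
Uvular: /χ/ ~ /ʁ/
Dental: only /ð/ (voiced); no voiceless partner.
So /ð/ is the unpaired segment.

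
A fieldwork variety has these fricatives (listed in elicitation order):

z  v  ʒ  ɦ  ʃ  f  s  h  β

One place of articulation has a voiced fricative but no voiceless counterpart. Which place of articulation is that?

place of articulation  voiceless  voiced  
bilabial          —         β       
labiodental       f         v       
alveolar          s         z       
postalveolar      ʃ         ʒ       
glottal           h         ɦ       
Every place of articulation has a voiceless member except bilabial, where /ɸ/ would be expected.

bilabial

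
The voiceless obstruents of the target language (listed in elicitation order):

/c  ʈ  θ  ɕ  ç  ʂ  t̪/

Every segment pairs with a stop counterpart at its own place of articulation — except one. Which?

/ɕ/

Dental: /t̪/ ~ /θ/
Retroflex: /ʈ/ ~ /ʂ/
Palatal: /c/ ~ /ç/
Alveolo-palatal: only /ɕ/ (fricative); no stop partner.
So /ɕ/ is the unpaired segment.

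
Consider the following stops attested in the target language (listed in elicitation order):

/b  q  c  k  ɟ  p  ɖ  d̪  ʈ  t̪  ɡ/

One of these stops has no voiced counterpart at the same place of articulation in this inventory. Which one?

Bilabial: /p/ ~ /b/
Dental: /t̪/ ~ /d̪/
Retroflex: /ʈ/ ~ /ɖ/
Palatal: /c/ ~ /ɟ/
Velar: /k/ ~ /ɡ/
Uvular: only /q/ (voiceless); no voiced partner.
So /q/ is the unpaired segment.

/q/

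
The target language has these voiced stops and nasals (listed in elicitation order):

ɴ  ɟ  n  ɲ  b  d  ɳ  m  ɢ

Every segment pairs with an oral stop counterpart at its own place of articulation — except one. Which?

/ɳ/

Bilabial: /b/ ~ /m/
Alveolar: /d/ ~ /n/
Palatal: /ɟ/ ~ /ɲ/
Uvular: /ɢ/ ~ /ɴ/
Retroflex: only /ɳ/ (nasal); no oral stop partner.
So /ɳ/ is the unpaired segment.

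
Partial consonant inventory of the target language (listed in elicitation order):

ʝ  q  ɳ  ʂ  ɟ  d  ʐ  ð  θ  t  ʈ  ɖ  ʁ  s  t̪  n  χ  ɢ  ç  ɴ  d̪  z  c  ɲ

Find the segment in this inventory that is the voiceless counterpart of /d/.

/d/ is a voiced alveolar stop.
The voiceless counterpart is a voiceless alveolar stop — in this inventory, /t/.

/t/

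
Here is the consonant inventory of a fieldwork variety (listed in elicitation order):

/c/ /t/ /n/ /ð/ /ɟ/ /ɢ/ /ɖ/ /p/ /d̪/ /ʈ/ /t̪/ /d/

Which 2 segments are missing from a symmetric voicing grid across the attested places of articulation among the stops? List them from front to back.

place of articulation  voiceless  voiced  
bilabial          p         —       
dental            t̪        d̪      
alveolar          t         d       
retroflex         ʈ         ɖ       
palatal           c         ɟ       
uvular            —         ɢ       
Gaps, from front to back: bilabial lacks voiced (/b/); uvular lacks voiceless (/q/).

/b/, /q/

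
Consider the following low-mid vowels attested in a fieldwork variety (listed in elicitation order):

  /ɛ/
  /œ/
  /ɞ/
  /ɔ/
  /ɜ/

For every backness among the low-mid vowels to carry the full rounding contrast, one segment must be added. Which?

Unrounded: /ɛ/ (front), /ɜ/ (central).
Rounded: /œ/ (front), /ɞ/ (central), /ɔ/ (back).
The back row has no unrounded member, so the gap is the back unrounded vowel /ʌ/.

/ʌ/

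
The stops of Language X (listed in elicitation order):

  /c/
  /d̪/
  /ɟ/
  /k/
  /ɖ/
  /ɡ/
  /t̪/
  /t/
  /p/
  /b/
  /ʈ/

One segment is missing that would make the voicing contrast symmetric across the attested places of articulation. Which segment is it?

/d/

bilabial: voiceless /p/, voiced /b/.
dental: voiceless /t̪/, voiced /d̪/.
alveolar: voiceless /t/, voiced —.
retroflex: voiceless /ʈ/, voiced /ɖ/.
palatal: voiceless /c/, voiced /ɟ/.
velar: voiceless /k/, voiced /ɡ/.
The alveolar row has no voiced member, so the gap is the voiced alveolar stop /d/.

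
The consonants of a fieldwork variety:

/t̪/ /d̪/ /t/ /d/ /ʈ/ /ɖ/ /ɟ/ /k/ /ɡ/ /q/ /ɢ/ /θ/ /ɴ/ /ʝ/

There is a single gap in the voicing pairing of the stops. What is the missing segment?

place of articulation  voiceless  voiced  
dental            t̪        d̪      
alveolar          t         d       
retroflex         ʈ         ɖ       
palatal           —         ɟ       
velar             k         ɡ       
uvular            q         ɢ       
The palatal row has no voiceless member, so the gap is the voiceless palatal stop /c/.

/c/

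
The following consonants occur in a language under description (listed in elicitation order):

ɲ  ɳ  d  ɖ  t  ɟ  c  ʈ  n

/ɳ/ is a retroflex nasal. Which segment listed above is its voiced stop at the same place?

The voiced stop at the same place is a voiced retroflex stop — in this inventory, /ɖ/.

/ɖ/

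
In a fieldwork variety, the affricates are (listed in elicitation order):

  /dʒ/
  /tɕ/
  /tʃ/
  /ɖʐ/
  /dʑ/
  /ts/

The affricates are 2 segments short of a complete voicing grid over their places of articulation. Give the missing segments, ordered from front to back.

alveolar: voiceless /ts/, voiced —.
postalveolar: voiceless /tʃ/, voiced /dʒ/.
retroflex: voiceless —, voiced /ɖʐ/.
alveolo-palatal: voiceless /tɕ/, voiced /dʑ/.
Gaps, from front to back: alveolar lacks voiced (/dz/); retroflex lacks voiceless (/ʈʂ/).

/dz/, /ʈʂ/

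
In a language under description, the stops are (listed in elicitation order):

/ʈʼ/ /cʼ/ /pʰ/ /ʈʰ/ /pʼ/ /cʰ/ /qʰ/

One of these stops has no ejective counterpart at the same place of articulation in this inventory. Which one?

Bilabial: /pʰ/ ~ /pʼ/
Retroflex: /ʈʰ/ ~ /ʈʼ/
Palatal: /cʰ/ ~ /cʼ/
Uvular: only /qʰ/ (aspirated); no ejective partner.
So /qʰ/ is the unpaired segment.

/qʰ/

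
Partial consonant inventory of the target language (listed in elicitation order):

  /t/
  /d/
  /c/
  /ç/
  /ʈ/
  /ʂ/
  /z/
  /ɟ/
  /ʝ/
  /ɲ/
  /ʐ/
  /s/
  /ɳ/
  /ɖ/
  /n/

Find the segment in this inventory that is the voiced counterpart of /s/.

/z/

/s/ is a voiceless alveolar fricative.
The voiced counterpart is a voiced alveolar fricative — in this inventory, /z/.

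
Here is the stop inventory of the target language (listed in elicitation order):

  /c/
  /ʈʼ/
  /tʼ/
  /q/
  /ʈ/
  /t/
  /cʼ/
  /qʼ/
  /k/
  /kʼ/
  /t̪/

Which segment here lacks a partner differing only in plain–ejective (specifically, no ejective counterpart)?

/t̪/

Alveolar: /t/ ~ /tʼ/
Retroflex: /ʈ/ ~ /ʈʼ/
Palatal: /c/ ~ /cʼ/
Velar: /k/ ~ /kʼ/
Uvular: /q/ ~ /qʼ/
Dental: only /t̪/ (plain); no ejective partner.
So /t̪/ is the unpaired segment.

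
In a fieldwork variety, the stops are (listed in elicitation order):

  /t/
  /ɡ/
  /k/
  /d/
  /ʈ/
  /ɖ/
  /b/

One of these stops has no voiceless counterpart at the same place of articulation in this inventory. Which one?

/b/

Alveolar: /t/ ~ /d/
Retroflex: /ʈ/ ~ /ɖ/
Velar: /k/ ~ /ɡ/
Bilabial: only /b/ (voiced); no voiceless partner.
So /b/ is the unpaired segment.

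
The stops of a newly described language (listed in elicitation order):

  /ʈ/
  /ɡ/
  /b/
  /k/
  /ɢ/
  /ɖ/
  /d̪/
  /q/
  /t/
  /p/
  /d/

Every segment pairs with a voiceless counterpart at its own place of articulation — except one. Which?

Bilabial: /p/ ~ /b/
Alveolar: /t/ ~ /d/
Retroflex: /ʈ/ ~ /ɖ/
Velar: /k/ ~ /ɡ/
Uvular: /q/ ~ /ɢ/
Dental: only /d̪/ (voiced); no voiceless partner.
So /d̪/ is the unpaired segment.

/d̪/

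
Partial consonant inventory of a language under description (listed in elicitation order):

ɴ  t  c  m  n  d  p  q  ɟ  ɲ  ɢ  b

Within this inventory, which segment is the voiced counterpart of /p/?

/p/ is a voiceless bilabial stop.
The voiced counterpart is a voiced bilabial stop — in this inventory, /b/.

/b/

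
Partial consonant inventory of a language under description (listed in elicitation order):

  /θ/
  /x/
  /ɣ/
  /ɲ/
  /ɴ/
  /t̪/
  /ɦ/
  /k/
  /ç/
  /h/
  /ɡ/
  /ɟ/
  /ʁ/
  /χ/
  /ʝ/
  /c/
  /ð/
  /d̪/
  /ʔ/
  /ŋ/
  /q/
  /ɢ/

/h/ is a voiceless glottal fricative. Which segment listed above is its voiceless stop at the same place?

/ʔ/

The voiceless stop at the same place is a voiceless glottal stop — in this inventory, /ʔ/.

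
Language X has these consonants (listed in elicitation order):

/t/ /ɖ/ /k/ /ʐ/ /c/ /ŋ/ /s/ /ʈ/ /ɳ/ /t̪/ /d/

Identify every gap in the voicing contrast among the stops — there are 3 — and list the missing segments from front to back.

/d̪/, /ɟ/, /ɡ/

place of articulation  voiceless  voiced  
dental            t̪        —       
alveolar          t         d       
retroflex         ʈ         ɖ       
palatal           c         —       
velar             k         —       
Gaps, from front to back: dental lacks voiced (/d̪/); palatal lacks voiced (/ɟ/); velar lacks voiced (/ɡ/).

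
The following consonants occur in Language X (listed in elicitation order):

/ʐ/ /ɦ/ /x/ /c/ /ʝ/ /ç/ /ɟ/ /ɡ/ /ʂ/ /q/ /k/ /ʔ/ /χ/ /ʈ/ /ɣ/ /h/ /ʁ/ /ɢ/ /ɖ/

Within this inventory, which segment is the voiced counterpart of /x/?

/x/ is a voiceless velar fricative.
The voiced counterpart is a voiced velar fricative — in this inventory, /ɣ/.

/ɣ/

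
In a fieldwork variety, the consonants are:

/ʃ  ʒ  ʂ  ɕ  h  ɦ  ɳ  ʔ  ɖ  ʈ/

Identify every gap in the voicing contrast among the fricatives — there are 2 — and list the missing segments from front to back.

/ʐ/, /ʑ/

place of articulation  voiceless  voiced  
postalveolar      ʃ         ʒ       
retroflex         ʂ         —       
alveolo-palatal   ɕ         —       
glottal           h         ɦ       
Gaps, from front to back: retroflex lacks voiced (/ʐ/); alveolo-palatal lacks voiced (/ʑ/).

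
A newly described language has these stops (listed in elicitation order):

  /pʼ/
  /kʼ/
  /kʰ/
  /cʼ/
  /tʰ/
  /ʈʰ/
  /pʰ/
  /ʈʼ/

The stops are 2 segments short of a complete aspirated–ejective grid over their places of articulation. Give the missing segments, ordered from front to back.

place of articulation  aspirated  ejective
bilabial          pʰ        pʼ      
alveolar          tʰ        —       
retroflex         ʈʰ        ʈʼ      
palatal           —         cʼ      
velar             kʰ        kʼ      
Gaps, from front to back: alveolar lacks ejective (/tʼ/); palatal lacks aspirated (/cʰ/).

/tʼ/, /cʰ/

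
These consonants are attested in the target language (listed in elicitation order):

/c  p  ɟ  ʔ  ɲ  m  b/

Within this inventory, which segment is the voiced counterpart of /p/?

/p/ is a voiceless bilabial stop.
The voiced counterpart is a voiced bilabial stop — in this inventory, /b/.

/b/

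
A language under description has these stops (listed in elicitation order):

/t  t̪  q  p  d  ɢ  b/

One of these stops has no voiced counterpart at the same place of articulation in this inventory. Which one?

/t̪/

Bilabial: /p/ ~ /b/
Alveolar: /t/ ~ /d/
Uvular: /q/ ~ /ɢ/
Dental: only /t̪/ (voiceless); no voiced partner.
So /t̪/ is the unpaired segment.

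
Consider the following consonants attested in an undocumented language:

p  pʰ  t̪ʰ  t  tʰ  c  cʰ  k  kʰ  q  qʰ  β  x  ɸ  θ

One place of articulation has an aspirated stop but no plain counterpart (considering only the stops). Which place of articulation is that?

place of articulation  plain     aspirated
bilabial          p         pʰ      
dental            —         t̪ʰ     
alveolar          t         tʰ      
palatal           c         cʰ      
velar             k         kʰ      
uvular            q         qʰ      
Every place of articulation has a plain member except dental, where /t̪/ would be expected.

dental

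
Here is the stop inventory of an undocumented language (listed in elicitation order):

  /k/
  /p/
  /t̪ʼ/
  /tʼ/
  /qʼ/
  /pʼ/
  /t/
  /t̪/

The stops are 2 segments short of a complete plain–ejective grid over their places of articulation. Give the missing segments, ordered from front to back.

/kʼ/, /q/

place of articulation  plain     ejective
bilabial          p         pʼ      
dental            t̪        t̪ʼ     
alveolar          t         tʼ      
velar             k         —       
uvular            —         qʼ      
Gaps, from front to back: velar lacks ejective (/kʼ/); uvular lacks plain (/q/).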